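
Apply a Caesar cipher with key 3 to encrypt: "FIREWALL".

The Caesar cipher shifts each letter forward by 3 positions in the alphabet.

Step 1: For each letter, shift forward by 3 positions (mod 26).
  F (position 5) -> position (5+3) mod 26 = 8 -> I
  I (position 8) -> position (8+3) mod 26 = 11 -> L
  R (position 17) -> position (17+3) mod 26 = 20 -> U
  E (position 4) -> position (4+3) mod 26 = 7 -> H
  W (position 22) -> position (22+3) mod 26 = 25 -> Z
  A (position 0) -> position (0+3) mod 26 = 3 -> D
  L (position 11) -> position (11+3) mod 26 = 14 -> O
  L (position 11) -> position (11+3) mod 26 = 14 -> O
Result: ILUHZDOO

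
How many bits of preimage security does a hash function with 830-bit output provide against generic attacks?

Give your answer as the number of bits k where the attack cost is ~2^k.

Step 1: The hash has a 830-bit output.
Step 2: Preimage resistance means: given a digest h(x), it should be infeasible to find any input that hashes to it.
With a 830-bit output there are 2^830 possible digests, so a generic brute-force preimage search costs about 2^830 evaluations.
Step 3: Security level = 830 bits.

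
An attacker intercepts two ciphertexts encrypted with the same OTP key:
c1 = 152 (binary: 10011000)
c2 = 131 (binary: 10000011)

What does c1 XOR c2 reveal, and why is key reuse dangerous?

Step 1: c1 XOR c2 = (m1 XOR k) XOR (m2 XOR k).
Step 2: By XOR associativity/commutativity: = m1 XOR m2 XOR k XOR k = m1 XOR m2.
Step 3: 10011000 XOR 10000011 = 00011011 = 27.
Step 4: The key cancels out! An attacker learns m1 XOR m2 = 27, revealing the relationship between plaintexts.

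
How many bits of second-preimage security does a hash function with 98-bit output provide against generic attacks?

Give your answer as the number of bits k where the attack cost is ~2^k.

Step 1: The hash has a 98-bit output.
Step 2: Second-preimage resistance means: given a specific input x, it should be infeasible to find a different y with h(y) = h(x).
With a 98-bit output, a generic search for a second preimage costs about 2^98 evaluations (each trial matches the fixed target with probability 2^-98).
Step 3: Security level = 98 bits.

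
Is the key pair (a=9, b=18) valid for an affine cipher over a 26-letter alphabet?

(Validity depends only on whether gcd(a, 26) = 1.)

Step 1: Compute gcd(9, 26).
Step 2: gcd(9, 26) = 1.
Since gcd = 1, 9 is coprime with 26, so it is a valid key.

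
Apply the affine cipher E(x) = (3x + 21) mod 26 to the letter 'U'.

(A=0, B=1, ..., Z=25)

Step 1: Convert 'U' to number: x = 20.
Step 2: E(20) = (3 * 20 + 21) mod 26 = 81 mod 26 = 3.
Step 3: Convert 3 back to letter: D.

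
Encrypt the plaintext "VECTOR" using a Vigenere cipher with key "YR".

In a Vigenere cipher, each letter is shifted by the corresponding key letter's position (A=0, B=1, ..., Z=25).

Step 1: Repeat key to match plaintext length:
  Plaintext: VECTOR
  Key:       YRYRYR
Step 2: Encrypt each letter:
  V(21) + Y(24) = (21+24) mod 26 = 19 = T
  E(4) + R(17) = (4+17) mod 26 = 21 = V
  C(2) + Y(24) = (2+24) mod 26 = 0 = A
  T(19) + R(17) = (19+17) mod 26 = 10 = K
  O(14) + Y(24) = (14+24) mod 26 = 12 = M
  R(17) + R(17) = (17+17) mod 26 = 8 = I
Ciphertext: TVAKMI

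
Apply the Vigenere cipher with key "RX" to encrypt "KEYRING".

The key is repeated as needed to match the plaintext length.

Step 1: Repeat key to match plaintext length:
  Plaintext: KEYRING
  Key:       RXRXRXR
Step 2: Encrypt each letter:
  K(10) + R(17) = (10+17) mod 26 = 1 = B
  E(4) + X(23) = (4+23) mod 26 = 1 = B
  Y(24) + R(17) = (24+17) mod 26 = 15 = P
  R(17) + X(23) = (17+23) mod 26 = 14 = O
  I(8) + R(17) = (8+17) mod 26 = 25 = Z
  N(13) + X(23) = (13+23) mod 26 = 10 = K
  G(6) + R(17) = (6+17) mod 26 = 23 = X
Ciphertext: BBPOZKX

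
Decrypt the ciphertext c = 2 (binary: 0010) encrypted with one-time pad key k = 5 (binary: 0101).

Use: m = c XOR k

Step 1: XOR ciphertext with key:
  Ciphertext: 0010
  Key:        0101
  XOR:        0111
Step 2: Plaintext = 0111 = 7 in decimal.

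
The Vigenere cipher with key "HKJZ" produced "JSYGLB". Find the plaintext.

Step 1: Extend key: HKJZHK
Step 2: Decrypt each letter (c - k) mod 26:
  J(9) - H(7) = (9-7) mod 26 = 2 = C
  S(18) - K(10) = (18-10) mod 26 = 8 = I
  Y(24) - J(9) = (24-9) mod 26 = 15 = P
  G(6) - Z(25) = (6-25) mod 26 = 7 = H
  L(11) - H(7) = (11-7) mod 26 = 4 = E
  B(1) - K(10) = (1-10) mod 26 = 17 = R
Plaintext: CIPHER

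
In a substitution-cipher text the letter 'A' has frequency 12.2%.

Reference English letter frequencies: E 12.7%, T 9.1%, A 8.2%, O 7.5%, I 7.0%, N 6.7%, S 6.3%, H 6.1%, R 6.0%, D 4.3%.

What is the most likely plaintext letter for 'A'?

Step 1: The observed frequency is 12.2%.
Step 2: Compare with English frequencies:
  E: 12.7% (difference: 0.5%) <-- closest
  T: 9.1% (difference: 3.1%)
  A: 8.2% (difference: 4.0%)
  O: 7.5% (difference: 4.7%)
  I: 7.0% (difference: 5.2%)
  N: 6.7% (difference: 5.5%)
  S: 6.3% (difference: 5.9%)
  H: 6.1% (difference: 6.1%)
  R: 6.0% (difference: 6.2%)
  D: 4.3% (difference: 7.9%)
Step 3: 'A' most likely represents 'E' (frequency 12.7%).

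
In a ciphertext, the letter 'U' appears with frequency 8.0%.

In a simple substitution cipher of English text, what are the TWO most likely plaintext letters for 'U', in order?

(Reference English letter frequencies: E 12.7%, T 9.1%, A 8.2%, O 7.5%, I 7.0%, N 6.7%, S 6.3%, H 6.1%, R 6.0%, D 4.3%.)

Step 1: Observed frequency of 'U' is 8.0%.
Step 2: Compute distances to each reference frequency and sort:
  A (8.2%): difference = 0.2% <-- BEST
  O (7.5%): difference = 0.5% <-- RUNNER-UP
  I (7.0%): difference = 1.0%
  T (9.1%): difference = 1.1%
  N (6.7%): difference = 1.3%
Step 3: Most likely is 'A' (8.2%, diff 0.2%); second most likely is 'O' (7.5%, diff 0.5%).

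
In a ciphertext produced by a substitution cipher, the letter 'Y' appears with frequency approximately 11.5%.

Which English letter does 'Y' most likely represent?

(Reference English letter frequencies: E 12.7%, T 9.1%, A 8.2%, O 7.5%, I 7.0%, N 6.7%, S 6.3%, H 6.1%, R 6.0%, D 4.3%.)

Step 1: The observed frequency is 11.5%.
Step 2: Compare with English frequencies:
  E: 12.7% (difference: 1.2%) <-- closest
  T: 9.1% (difference: 2.4%)
  A: 8.2% (difference: 3.3%)
  O: 7.5% (difference: 4.0%)
  I: 7.0% (difference: 4.5%)
  N: 6.7% (difference: 4.8%)
  S: 6.3% (difference: 5.2%)
  H: 6.1% (difference: 5.4%)
  R: 6.0% (difference: 5.5%)
  D: 4.3% (difference: 7.2%)
Step 3: 'Y' most likely represents 'E' (frequency 12.7%).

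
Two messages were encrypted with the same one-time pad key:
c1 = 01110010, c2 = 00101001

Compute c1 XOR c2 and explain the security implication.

Step 1: c1 XOR c2 = (m1 XOR k) XOR (m2 XOR k).
Step 2: By XOR associativity/commutativity: = m1 XOR m2 XOR k XOR k = m1 XOR m2.
Step 3: 01110010 XOR 00101001 = 01011011 = 91.
Step 4: The key cancels out! An attacker learns m1 XOR m2 = 91, revealing the relationship between plaintexts.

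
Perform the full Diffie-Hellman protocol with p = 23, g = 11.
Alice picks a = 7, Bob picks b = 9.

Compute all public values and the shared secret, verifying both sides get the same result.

Step 1: A = g^a mod p = 11^7 mod 23 = 7.
Step 2: B = g^b mod p = 11^9 mod 23 = 19.
Step 3: Alice computes s = B^a mod p = 19^7 mod 23 = 15.
Step 4: Bob computes s = A^b mod p = 7^9 mod 23 = 15.
Both sides agree: shared secret = 15.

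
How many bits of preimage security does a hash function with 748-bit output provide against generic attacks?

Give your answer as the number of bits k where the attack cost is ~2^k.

Step 1: The hash has a 748-bit output.
Step 2: Preimage resistance means: given a digest h(x), it should be infeasible to find any input that hashes to it.
With a 748-bit output there are 2^748 possible digests, so a generic brute-force preimage search costs about 2^748 evaluations.
Step 3: Security level = 748 bits.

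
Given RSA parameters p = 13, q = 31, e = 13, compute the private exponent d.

Step 1: n = 13 * 31 = 403.
Step 2: phi(n) = 12 * 30 = 360.
Step 3: Find d such that 13 * d = 1 (mod 360).
Step 4: d = 13^(-1) mod 360 = 277.
Verification: 13 * 277 = 3601 = 10 * 360 + 1.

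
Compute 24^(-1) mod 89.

Step 1: We need x such that 24 * x = 1 (mod 89).
Step 2: Using the extended Euclidean algorithm or trial:
  24 * 26 = 624 = 7 * 89 + 1.
Step 3: Since 624 mod 89 = 1, the inverse is x = 26.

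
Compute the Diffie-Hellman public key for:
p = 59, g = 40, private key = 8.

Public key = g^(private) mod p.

Step 1: A = g^a mod p = 40^8 mod 59.
  40^1 mod 59 = 40
  40^2 mod 59 = (40 * 40) mod 59 = 7
  40^3 mod 59 = (7 * 40) mod 59 = 44
  40^4 mod 59 = (44 * 40) mod 59 = 49
  40^5 mod 59 = (49 * 40) mod 59 = 13
  40^6 mod 59 = (13 * 40) mod 59 = 48
  40^7 mod 59 = (48 * 40) mod 59 = 32
  40^8 mod 59 = (32 * 40) mod 59 = 41
Result: A = 41.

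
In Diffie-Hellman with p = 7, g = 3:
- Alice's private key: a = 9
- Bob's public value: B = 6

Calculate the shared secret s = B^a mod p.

Step 1: s = B^a mod p = 6^9 mod 7.
  6^1 mod 7 = 6
  6^2 mod 7 = (6 * 6) mod 7 = 1
  6^3 mod 7 = (1 * 6) mod 7 = 6
  6^4 mod 7 = (6 * 6) mod 7 = 1
  6^5 mod 7 = (1 * 6) mod 7 = 6
  6^6 mod 7 = (6 * 6) mod 7 = 1
  6^7 mod 7 = (1 * 6) mod 7 = 6
  6^8 mod 7 = (6 * 6) mod 7 = 1
  6^9 mod 7 = (1 * 6) mod 7 = 6
Result: shared secret = 6.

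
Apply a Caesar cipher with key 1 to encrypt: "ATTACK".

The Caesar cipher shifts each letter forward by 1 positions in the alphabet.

Step 1: For each letter, shift forward by 1 positions (mod 26).
  A (position 0) -> position (0+1) mod 26 = 1 -> B
  T (position 19) -> position (19+1) mod 26 = 20 -> U
  T (position 19) -> position (19+1) mod 26 = 20 -> U
  A (position 0) -> position (0+1) mod 26 = 1 -> B
  C (position 2) -> position (2+1) mod 26 = 3 -> D
  K (position 10) -> position (10+1) mod 26 = 11 -> L
Result: BUUBDL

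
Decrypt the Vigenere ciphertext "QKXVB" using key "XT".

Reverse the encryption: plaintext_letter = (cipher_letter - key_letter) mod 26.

Step 1: Extend key: XTXTX
Step 2: Decrypt each letter (c - k) mod 26:
  Q(16) - X(23) = (16-23) mod 26 = 19 = T
  K(10) - T(19) = (10-19) mod 26 = 17 = R
  X(23) - X(23) = (23-23) mod 26 = 0 = A
  V(21) - T(19) = (21-19) mod 26 = 2 = C
  B(1) - X(23) = (1-23) mod 26 = 4 = E
Plaintext: TRACE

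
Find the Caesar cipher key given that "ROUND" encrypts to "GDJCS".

Step 1: Compare first letters: R (position 17) -> G (position 6).
Step 2: Shift = (6 - 17) mod 26 = 15.
The shift value is 15.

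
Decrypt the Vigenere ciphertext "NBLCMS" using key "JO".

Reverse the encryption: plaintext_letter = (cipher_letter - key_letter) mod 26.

Step 1: Extend key: JOJOJO
Step 2: Decrypt each letter (c - k) mod 26:
  N(13) - J(9) = (13-9) mod 26 = 4 = E
  B(1) - O(14) = (1-14) mod 26 = 13 = N
  L(11) - J(9) = (11-9) mod 26 = 2 = C
  C(2) - O(14) = (2-14) mod 26 = 14 = O
  M(12) - J(9) = (12-9) mod 26 = 3 = D
  S(18) - O(14) = (18-14) mod 26 = 4 = E
Plaintext: ENCODE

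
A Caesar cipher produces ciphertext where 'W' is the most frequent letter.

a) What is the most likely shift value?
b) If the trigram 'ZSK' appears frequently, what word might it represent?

Step 1: In English, 'E' is the most frequent letter (12.7%).
Step 2: The most frequent ciphertext letter is 'W' (position 22).
Step 3: Shift = (22 - 4) mod 26 = 18.
Step 4: Decrypt 'ZSK' by shifting back 18:
  Z -> H
  S -> A
  K -> S
Step 5: 'ZSK' decrypts to 'HAS'.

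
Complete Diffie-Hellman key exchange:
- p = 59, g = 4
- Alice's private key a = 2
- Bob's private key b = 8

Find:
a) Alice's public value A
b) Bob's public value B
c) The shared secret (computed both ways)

Step 1: A = g^a mod p = 4^2 mod 59 = 16.
Step 2: B = g^b mod p = 4^8 mod 59 = 46.
Step 3: Alice computes s = B^a mod p = 46^2 mod 59 = 51.
Step 4: Bob computes s = A^b mod p = 16^8 mod 59 = 51.
Both sides agree: shared secret = 51.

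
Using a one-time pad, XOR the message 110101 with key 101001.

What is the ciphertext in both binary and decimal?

Step 1: Write out the XOR operation bit by bit:
  Message: 110101
  Key:     101001
  XOR:     011100
Step 2: Convert to decimal: 011100 = 28.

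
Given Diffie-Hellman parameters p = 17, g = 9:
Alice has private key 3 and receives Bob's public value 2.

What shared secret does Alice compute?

Step 1: s = B^a mod p = 2^3 mod 17.
  2^1 mod 17 = 2
  2^2 mod 17 = (2 * 2) mod 17 = 4
  2^3 mod 17 = (4 * 2) mod 17 = 8
Result: shared secret = 8.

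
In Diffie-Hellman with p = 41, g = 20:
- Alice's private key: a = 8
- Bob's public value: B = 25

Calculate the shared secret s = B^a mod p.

Step 1: s = B^a mod p = 25^8 mod 41.
  25^1 mod 41 = 25
  25^2 mod 41 = (25 * 25) mod 41 = 10
  25^3 mod 41 = (10 * 25) mod 41 = 4
  25^4 mod 41 = (4 * 25) mod 41 = 18
  25^5 mod 41 = (18 * 25) mod 41 = 40
  25^6 mod 41 = (40 * 25) mod 41 = 16
  25^7 mod 41 = (16 * 25) mod 41 = 31
  25^8 mod 41 = (31 * 25) mod 41 = 37
Result: shared secret = 37.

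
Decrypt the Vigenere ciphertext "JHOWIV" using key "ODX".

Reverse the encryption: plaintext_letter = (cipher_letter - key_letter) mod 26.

Step 1: Extend key: ODXODX
Step 2: Decrypt each letter (c - k) mod 26:
  J(9) - O(14) = (9-14) mod 26 = 21 = V
  H(7) - D(3) = (7-3) mod 26 = 4 = E
  O(14) - X(23) = (14-23) mod 26 = 17 = R
  W(22) - O(14) = (22-14) mod 26 = 8 = I
  I(8) - D(3) = (8-3) mod 26 = 5 = F
  V(21) - X(23) = (21-23) mod 26 = 24 = Y
Plaintext: VERIFY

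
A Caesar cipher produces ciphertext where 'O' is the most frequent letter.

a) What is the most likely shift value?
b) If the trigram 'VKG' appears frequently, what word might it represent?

Step 1: In English, 'E' is the most frequent letter (12.7%).
Step 2: The most frequent ciphertext letter is 'O' (position 14).
Step 3: Shift = (14 - 4) mod 26 = 10.
Step 4: Decrypt 'VKG' by shifting back 10:
  V -> L
  K -> A
  G -> W
Step 5: 'VKG' decrypts to 'LAW'.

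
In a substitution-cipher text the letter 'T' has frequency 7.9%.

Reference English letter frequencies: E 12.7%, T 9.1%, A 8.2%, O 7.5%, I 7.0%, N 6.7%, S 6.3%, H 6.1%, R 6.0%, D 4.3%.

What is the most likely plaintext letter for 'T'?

Step 1: The observed frequency is 7.9%.
Step 2: Compare with English frequencies:
  E: 12.7% (difference: 4.8%)
  T: 9.1% (difference: 1.2%)
  A: 8.2% (difference: 0.3%) <-- closest
  O: 7.5% (difference: 0.4%)
  I: 7.0% (difference: 0.9%)
  N: 6.7% (difference: 1.2%)
  S: 6.3% (difference: 1.6%)
  H: 6.1% (difference: 1.8%)
  R: 6.0% (difference: 1.9%)
  D: 4.3% (difference: 3.6%)
Step 3: 'T' most likely represents 'A' (frequency 8.2%).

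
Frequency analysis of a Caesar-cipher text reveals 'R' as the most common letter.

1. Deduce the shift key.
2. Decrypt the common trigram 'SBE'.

Step 1: In English, 'E' is the most frequent letter (12.7%).
Step 2: The most frequent ciphertext letter is 'R' (position 17).
Step 3: Shift = (17 - 4) mod 26 = 13.
Step 4: Decrypt 'SBE' by shifting back 13:
  S -> F
  B -> O
  E -> R
Step 5: 'SBE' decrypts to 'FOR'.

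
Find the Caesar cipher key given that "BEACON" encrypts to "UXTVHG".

Step 1: Compare first letters: B (position 1) -> U (position 20).
Step 2: Shift = (20 - 1) mod 26 = 19.
The shift value is 19.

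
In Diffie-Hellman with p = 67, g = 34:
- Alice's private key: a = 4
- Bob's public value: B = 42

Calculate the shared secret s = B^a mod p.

Step 1: s = B^a mod p = 42^4 mod 67.
  42^1 mod 67 = 42
  42^2 mod 67 = (42 * 42) mod 67 = 22
  42^3 mod 67 = (22 * 42) mod 67 = 53
  42^4 mod 67 = (53 * 42) mod 67 = 15
Result: shared secret = 15.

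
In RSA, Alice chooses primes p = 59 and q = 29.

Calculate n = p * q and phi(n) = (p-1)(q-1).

Step 1: n = p * q = 59 * 29 = 1711.
Step 2: phi(n) = (p-1)(q-1) = 58 * 28 = 1624.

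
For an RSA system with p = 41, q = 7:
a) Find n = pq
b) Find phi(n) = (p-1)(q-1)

Step 1: n = p * q = 41 * 7 = 287.
Step 2: phi(n) = (p-1)(q-1) = 40 * 6 = 240.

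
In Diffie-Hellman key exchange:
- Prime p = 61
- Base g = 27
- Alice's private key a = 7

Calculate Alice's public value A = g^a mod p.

Step 1: A = g^a mod p = 27^7 mod 61.
  27^1 mod 61 = 27
  27^2 mod 61 = (27 * 27) mod 61 = 58
  27^3 mod 61 = (58 * 27) mod 61 = 41
  27^4 mod 61 = (41 * 27) mod 61 = 9
  27^5 mod 61 = (9 * 27) mod 61 = 60
  27^6 mod 61 = (60 * 27) mod 61 = 34
  27^7 mod 61 = (34 * 27) mod 61 = 3
Result: A = 3.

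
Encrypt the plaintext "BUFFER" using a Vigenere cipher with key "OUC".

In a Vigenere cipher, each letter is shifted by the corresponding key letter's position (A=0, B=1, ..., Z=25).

Step 1: Repeat key to match plaintext length:
  Plaintext: BUFFER
  Key:       OUCOUC
Step 2: Encrypt each letter:
  B(1) + O(14) = (1+14) mod 26 = 15 = P
  U(20) + U(20) = (20+20) mod 26 = 14 = O
  F(5) + C(2) = (5+2) mod 26 = 7 = H
  F(5) + O(14) = (5+14) mod 26 = 19 = T
  E(4) + U(20) = (4+20) mod 26 = 24 = Y
  R(17) + C(2) = (17+2) mod 26 = 19 = T
Ciphertext: POHTYT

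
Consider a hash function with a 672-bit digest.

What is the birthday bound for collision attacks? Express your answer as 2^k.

Step 1: The birthday paradox gives collision probability ~50% after sqrt(2^n) = 2^(n/2) hashes.
Step 2: For 672-bit output: 2^(672/2) = 2^336.
Step 3: Approximately 2^336 hash computations needed.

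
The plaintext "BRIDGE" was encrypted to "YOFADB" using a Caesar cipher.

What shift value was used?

Step 1: Compare first letters: B (position 1) -> Y (position 24).
Step 2: Shift = (24 - 1) mod 26 = 23.
The shift value is 23.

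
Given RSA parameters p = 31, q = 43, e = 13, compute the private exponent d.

Step 1: n = 31 * 43 = 1333.
Step 2: phi(n) = 30 * 42 = 1260.
Step 3: Find d such that 13 * d = 1 (mod 1260).
Step 4: d = 13^(-1) mod 1260 = 97.
Verification: 13 * 97 = 1261 = 1 * 1260 + 1.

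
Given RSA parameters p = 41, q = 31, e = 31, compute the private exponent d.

Step 1: n = 41 * 31 = 1271.
Step 2: phi(n) = 40 * 30 = 1200.
Step 3: Find d such that 31 * d = 1 (mod 1200).
Step 4: d = 31^(-1) mod 1200 = 271.
Verification: 31 * 271 = 8401 = 7 * 1200 + 1.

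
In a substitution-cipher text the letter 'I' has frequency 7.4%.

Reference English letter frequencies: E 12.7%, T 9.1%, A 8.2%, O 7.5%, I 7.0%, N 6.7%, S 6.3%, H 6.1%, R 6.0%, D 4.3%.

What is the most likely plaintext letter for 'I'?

Step 1: The observed frequency is 7.4%.
Step 2: Compare with English frequencies:
  E: 12.7% (difference: 5.3%)
  T: 9.1% (difference: 1.7%)
  A: 8.2% (difference: 0.8%)
  O: 7.5% (difference: 0.1%) <-- closest
  I: 7.0% (difference: 0.4%)
  N: 6.7% (difference: 0.7%)
  S: 6.3% (difference: 1.1%)
  H: 6.1% (difference: 1.3%)
  R: 6.0% (difference: 1.4%)
  D: 4.3% (difference: 3.1%)
Step 3: 'I' most likely represents 'O' (frequency 7.5%).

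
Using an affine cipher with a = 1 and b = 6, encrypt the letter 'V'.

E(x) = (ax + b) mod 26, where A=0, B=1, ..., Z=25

Step 1: Convert 'V' to number: x = 21.
Step 2: E(21) = (1 * 21 + 6) mod 26 = 27 mod 26 = 1.
Step 3: Convert 1 back to letter: B.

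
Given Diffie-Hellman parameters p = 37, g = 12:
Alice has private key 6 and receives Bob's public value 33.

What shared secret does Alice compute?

Step 1: s = B^a mod p = 33^6 mod 37.
  33^1 mod 37 = 33
  33^2 mod 37 = (33 * 33) mod 37 = 16
  33^3 mod 37 = (16 * 33) mod 37 = 10
  33^4 mod 37 = (10 * 33) mod 37 = 34
  33^5 mod 37 = (34 * 33) mod 37 = 12
  33^6 mod 37 = (12 * 33) mod 37 = 26
Result: shared secret = 26.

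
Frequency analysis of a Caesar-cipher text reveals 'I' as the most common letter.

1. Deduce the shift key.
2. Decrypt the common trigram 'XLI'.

Step 1: In English, 'E' is the most frequent letter (12.7%).
Step 2: The most frequent ciphertext letter is 'I' (position 8).
Step 3: Shift = (8 - 4) mod 26 = 4.
Step 4: Decrypt 'XLI' by shifting back 4:
  X -> T
  L -> H
  I -> E
Step 5: 'XLI' decrypts to 'THE'.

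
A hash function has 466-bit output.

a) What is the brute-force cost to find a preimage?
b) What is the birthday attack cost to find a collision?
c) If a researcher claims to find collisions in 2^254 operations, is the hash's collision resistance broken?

Step 1: Preimage resistance requires brute-force of 2^466 operations.
Step 2: Collision resistance (birthday bound) = 2^(466/2) = 2^233.
Step 3: The claimed attack costs 2^254 operations.
Step 4: Since 2^254 >= 2^233, the claimed attack is no faster than the generic birthday attack, so this does not break collision resistance.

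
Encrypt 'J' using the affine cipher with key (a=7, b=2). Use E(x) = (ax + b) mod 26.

Step 1: Convert 'J' to number: x = 9.
Step 2: E(9) = (7 * 9 + 2) mod 26 = 65 mod 26 = 13.
Step 3: Convert 13 back to letter: N.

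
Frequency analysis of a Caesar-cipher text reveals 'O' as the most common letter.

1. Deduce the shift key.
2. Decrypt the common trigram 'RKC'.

Step 1: In English, 'E' is the most frequent letter (12.7%).
Step 2: The most frequent ciphertext letter is 'O' (position 14).
Step 3: Shift = (14 - 4) mod 26 = 10.
Step 4: Decrypt 'RKC' by shifting back 10:
  R -> H
  K -> A
  C -> S
Step 5: 'RKC' decrypts to 'HAS'.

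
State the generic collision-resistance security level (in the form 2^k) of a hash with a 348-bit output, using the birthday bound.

Step 1: The birthday paradox gives collision probability ~50% after sqrt(2^n) = 2^(n/2) hashes.
Step 2: For 348-bit output: 2^(348/2) = 2^174.
Step 3: Approximately 2^174 hash computations needed.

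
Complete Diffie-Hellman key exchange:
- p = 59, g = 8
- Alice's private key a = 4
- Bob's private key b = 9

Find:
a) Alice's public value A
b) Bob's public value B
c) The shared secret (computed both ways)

Step 1: A = g^a mod p = 8^4 mod 59 = 25.
Step 2: B = g^b mod p = 8^9 mod 59 = 44.
Step 3: Alice computes s = B^a mod p = 44^4 mod 59 = 3.
Step 4: Bob computes s = A^b mod p = 25^9 mod 59 = 3.
Both sides agree: shared secret = 3.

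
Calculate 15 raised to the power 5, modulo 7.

Step 1: Compute 15^5 mod 7 step by step, reducing modulo 7 at each step.
  15^1 mod 7 = 1
  15^2 mod 7 = (1 * 15) mod 7 = 1
  15^3 mod 7 = (1 * 15) mod 7 = 1
  15^4 mod 7 = (1 * 15) mod 7 = 1
  15^5 mod 7 = (1 * 15) mod 7 = 1
Step 2: Result = 1.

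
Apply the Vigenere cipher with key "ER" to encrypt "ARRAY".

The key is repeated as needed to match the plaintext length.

Step 1: Repeat key to match plaintext length:
  Plaintext: ARRAY
  Key:       ERERE
Step 2: Encrypt each letter:
  A(0) + E(4) = (0+4) mod 26 = 4 = E
  R(17) + R(17) = (17+17) mod 26 = 8 = I
  R(17) + E(4) = (17+4) mod 26 = 21 = V
  A(0) + R(17) = (0+17) mod 26 = 17 = R
  Y(24) + E(4) = (24+4) mod 26 = 2 = C
Ciphertext: EIVRC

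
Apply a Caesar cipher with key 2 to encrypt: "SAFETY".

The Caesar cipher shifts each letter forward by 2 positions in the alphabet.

Step 1: For each letter, shift forward by 2 positions (mod 26).
  S (position 18) -> position (18+2) mod 26 = 20 -> U
  A (position 0) -> position (0+2) mod 26 = 2 -> C
  F (position 5) -> position (5+2) mod 26 = 7 -> H
  E (position 4) -> position (4+2) mod 26 = 6 -> G
  T (position 19) -> position (19+2) mod 26 = 21 -> V
  Y (position 24) -> position (24+2) mod 26 = 0 -> A
Result: UCHGVA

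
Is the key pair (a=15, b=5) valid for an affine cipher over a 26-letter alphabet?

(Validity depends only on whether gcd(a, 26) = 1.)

Step 1: Compute gcd(15, 26).
Step 2: gcd(15, 26) = 1.
Since gcd = 1, 15 is coprime with 26, so it is a valid key.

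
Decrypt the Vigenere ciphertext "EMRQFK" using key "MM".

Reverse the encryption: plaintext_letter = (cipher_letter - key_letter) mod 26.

Step 1: Extend key: MMMMMM
Step 2: Decrypt each letter (c - k) mod 26:
  E(4) - M(12) = (4-12) mod 26 = 18 = S
  M(12) - M(12) = (12-12) mod 26 = 0 = A
  R(17) - M(12) = (17-12) mod 26 = 5 = F
  Q(16) - M(12) = (16-12) mod 26 = 4 = E
  F(5) - M(12) = (5-12) mod 26 = 19 = T
  K(10) - M(12) = (10-12) mod 26 = 24 = Y
Plaintext: SAFETY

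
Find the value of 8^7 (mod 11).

Step 1: Compute 8^7 mod 11 step by step, reducing modulo 11 at each step.
  8^1 mod 11 = 8
  8^2 mod 11 = (8 * 8) mod 11 = 9
  8^3 mod 11 = (9 * 8) mod 11 = 6
  8^4 mod 11 = (6 * 8) mod 11 = 4
  8^5 mod 11 = (4 * 8) mod 11 = 10
  8^6 mod 11 = (10 * 8) mod 11 = 3
  8^7 mod 11 = (3 * 8) mod 11 = 2
Step 2: Result = 2.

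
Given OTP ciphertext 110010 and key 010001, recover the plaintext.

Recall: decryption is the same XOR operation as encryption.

Step 1: XOR ciphertext with key:
  Ciphertext: 110010
  Key:        010001
  XOR:        100011
Step 2: Plaintext = 100011 = 35 in decimal.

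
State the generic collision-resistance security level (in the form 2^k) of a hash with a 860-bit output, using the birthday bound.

Step 1: The birthday paradox gives collision probability ~50% after sqrt(2^n) = 2^(n/2) hashes.
Step 2: For 860-bit output: 2^(860/2) = 2^430.
Step 3: Approximately 2^430 hash computations needed.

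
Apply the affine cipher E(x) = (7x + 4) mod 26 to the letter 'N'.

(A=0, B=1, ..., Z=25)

Step 1: Convert 'N' to number: x = 13.
Step 2: E(13) = (7 * 13 + 4) mod 26 = 95 mod 26 = 17.
Step 3: Convert 17 back to letter: R.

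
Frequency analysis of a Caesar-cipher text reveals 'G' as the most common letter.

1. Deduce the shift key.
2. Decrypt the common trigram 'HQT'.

Step 1: In English, 'E' is the most frequent letter (12.7%).
Step 2: The most frequent ciphertext letter is 'G' (position 6).
Step 3: Shift = (6 - 4) mod 26 = 2.
Step 4: Decrypt 'HQT' by shifting back 2:
  H -> F
  Q -> O
  T -> R
Step 5: 'HQT' decrypts to 'FOR'.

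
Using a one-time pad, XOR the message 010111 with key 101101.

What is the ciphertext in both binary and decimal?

Step 1: Write out the XOR operation bit by bit:
  Message: 010111
  Key:     101101
  XOR:     111010
Step 2: Convert to decimal: 111010 = 58.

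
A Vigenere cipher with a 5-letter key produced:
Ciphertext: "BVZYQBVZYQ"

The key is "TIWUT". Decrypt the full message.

Step 1: Key 'TIWUT' has length 5. Extended key: TIWUTTIWUT
Step 2: Decrypt each position:
  B(1) - T(19) = 8 = I
  V(21) - I(8) = 13 = N
  Z(25) - W(22) = 3 = D
  Y(24) - U(20) = 4 = E
  Q(16) - T(19) = 23 = X
  B(1) - T(19) = 8 = I
  V(21) - I(8) = 13 = N
  Z(25) - W(22) = 3 = D
  Y(24) - U(20) = 4 = E
  Q(16) - T(19) = 23 = X
Plaintext: INDEXINDEX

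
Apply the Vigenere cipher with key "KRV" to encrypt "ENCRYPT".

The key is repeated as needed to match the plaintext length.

Step 1: Repeat key to match plaintext length:
  Plaintext: ENCRYPT
  Key:       KRVKRVK
Step 2: Encrypt each letter:
  E(4) + K(10) = (4+10) mod 26 = 14 = O
  N(13) + R(17) = (13+17) mod 26 = 4 = E
  C(2) + V(21) = (2+21) mod 26 = 23 = X
  R(17) + K(10) = (17+10) mod 26 = 1 = B
  Y(24) + R(17) = (24+17) mod 26 = 15 = P
  P(15) + V(21) = (15+21) mod 26 = 10 = K
  T(19) + K(10) = (19+10) mod 26 = 3 = D
Ciphertext: OEXBPKD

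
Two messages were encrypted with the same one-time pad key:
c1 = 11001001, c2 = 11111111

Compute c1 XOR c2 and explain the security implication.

Step 1: c1 XOR c2 = (m1 XOR k) XOR (m2 XOR k).
Step 2: By XOR associativity/commutativity: = m1 XOR m2 XOR k XOR k = m1 XOR m2.
Step 3: 11001001 XOR 11111111 = 00110110 = 54.
Step 4: The key cancels out! An attacker learns m1 XOR m2 = 54, revealing the relationship between plaintexts.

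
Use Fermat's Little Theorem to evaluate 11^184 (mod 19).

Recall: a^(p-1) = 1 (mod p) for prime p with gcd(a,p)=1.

Step 1: Since 19 is prime, by Fermat's Little Theorem: 11^18 = 1 (mod 19).
Step 2: Reduce exponent: 184 mod 18 = 4.
Step 3: So 11^184 = 11^4 (mod 19).
Step 4: 11^4 mod 19 = 11.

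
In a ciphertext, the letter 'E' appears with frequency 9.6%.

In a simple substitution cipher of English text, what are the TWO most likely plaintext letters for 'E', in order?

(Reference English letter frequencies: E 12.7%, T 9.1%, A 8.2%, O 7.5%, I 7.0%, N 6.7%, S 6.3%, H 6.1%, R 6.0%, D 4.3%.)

Step 1: Observed frequency of 'E' is 9.6%.
Step 2: Compute distances to each reference frequency and sort:
  T (9.1%): difference = 0.5% <-- BEST
  A (8.2%): difference = 1.4% <-- RUNNER-UP
  O (7.5%): difference = 2.1%
  I (7.0%): difference = 2.6%
  N (6.7%): difference = 2.9%
Step 3: Most likely is 'T' (9.1%, diff 0.5%); second most likely is 'A' (8.2%, diff 1.4%).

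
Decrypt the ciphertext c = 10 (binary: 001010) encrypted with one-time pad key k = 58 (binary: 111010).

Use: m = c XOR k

Step 1: XOR ciphertext with key:
  Ciphertext: 001010
  Key:        111010
  XOR:        110000
Step 2: Plaintext = 110000 = 48 in decimal.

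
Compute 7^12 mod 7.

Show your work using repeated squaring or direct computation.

Step 1: Compute 7^12 mod 7 step by step, reducing modulo 7 at each step.
  7^1 mod 7 = 0
  7^2 mod 7 = (0 * 7) mod 7 = 0
  7^3 mod 7 = (0 * 7) mod 7 = 0
  7^4 mod 7 = (0 * 7) mod 7 = 0
  7^5 mod 7 = (0 * 7) mod 7 = 0
  7^6 mod 7 = (0 * 7) mod 7 = 0
  7^7 mod 7 = (0 * 7) mod 7 = 0
  7^8 mod 7 = (0 * 7) mod 7 = 0
  7^9 mod 7 = (0 * 7) mod 7 = 0
  7^10 mod 7 = (0 * 7) mod 7 = 0
  7^11 mod 7 = (0 * 7) mod 7 = 0
  7^12 mod 7 = (0 * 7) mod 7 = 0
Step 2: Result = 0.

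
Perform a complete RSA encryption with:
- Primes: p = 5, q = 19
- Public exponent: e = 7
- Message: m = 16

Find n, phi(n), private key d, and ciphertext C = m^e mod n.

Step 1: n = 5 * 19 = 95.
Step 2: phi(n) = (5-1)(19-1) = 4 * 18 = 72.
Step 3: Find d = 7^(-1) mod 72 = 31.
  Verify: 7 * 31 = 217 = 1 (mod 72).
Step 4: C = 16^7 mod 95 = 36.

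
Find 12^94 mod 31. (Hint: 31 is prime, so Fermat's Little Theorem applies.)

Step 1: Since 31 is prime, by Fermat's Little Theorem: 12^30 = 1 (mod 31).
Step 2: Reduce exponent: 94 mod 30 = 4.
Step 3: So 12^94 = 12^4 (mod 31).
Step 4: 12^4 mod 31 = 28.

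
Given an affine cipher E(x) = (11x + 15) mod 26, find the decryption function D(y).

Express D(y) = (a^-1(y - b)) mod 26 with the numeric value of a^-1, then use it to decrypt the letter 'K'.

Step 1: Find a^-1, the modular inverse of 11 mod 26.
Step 2: We need 11 * a^-1 = 1 (mod 26).
Step 3: 11 * 19 = 209 = 8 * 26 + 1, so a^-1 = 19.
Step 4: D(y) = 19(y - 15) mod 26.
Step 5: Apply to 'K' (y = 10): D(10) = 19 * (10 - 15) mod 26 = 19 * -5 mod 26 = 9 -> 'J'.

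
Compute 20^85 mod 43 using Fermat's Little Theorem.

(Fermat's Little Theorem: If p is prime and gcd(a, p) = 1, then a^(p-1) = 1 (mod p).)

Step 1: Since 43 is prime, by Fermat's Little Theorem: 20^42 = 1 (mod 43).
Step 2: Reduce exponent: 85 mod 42 = 1.
Step 3: So 20^85 = 20^1 (mod 43).
Step 4: 20^1 mod 43 = 20.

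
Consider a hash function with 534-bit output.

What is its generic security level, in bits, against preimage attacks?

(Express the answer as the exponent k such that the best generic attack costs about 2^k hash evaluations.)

Step 1: The hash has a 534-bit output.
Step 2: Preimage resistance means: given a digest h(x), it should be infeasible to find any input that hashes to it.
With a 534-bit output there are 2^534 possible digests, so a generic brute-force preimage search costs about 2^534 evaluations.
Step 3: Security level = 534 bits.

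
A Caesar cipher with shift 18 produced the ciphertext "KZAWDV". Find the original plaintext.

Step 1: Reverse the shift by subtracting 18 from each letter position.
  K (position 10) -> position (10-18) mod 26 = 18 -> S
  Z (position 25) -> position (25-18) mod 26 = 7 -> H
  A (position 0) -> position (0-18) mod 26 = 8 -> I
  W (position 22) -> position (22-18) mod 26 = 4 -> E
  D (position 3) -> position (3-18) mod 26 = 11 -> L
  V (position 21) -> position (21-18) mod 26 = 3 -> D
Decrypted message: SHIELD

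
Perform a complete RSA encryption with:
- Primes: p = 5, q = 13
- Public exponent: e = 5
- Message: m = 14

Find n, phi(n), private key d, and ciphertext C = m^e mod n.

Step 1: n = 5 * 13 = 65.
Step 2: phi(n) = (5-1)(13-1) = 4 * 12 = 48.
Step 3: Find d = 5^(-1) mod 48 = 29.
  Verify: 5 * 29 = 145 = 1 (mod 48).
Step 4: C = 14^5 mod 65 = 14.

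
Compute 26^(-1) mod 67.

Step 1: We need x such that 26 * x = 1 (mod 67).
Step 2: Using the extended Euclidean algorithm or trial:
  26 * 49 = 1274 = 19 * 67 + 1.
Step 3: Since 1274 mod 67 = 1, the inverse is x = 49.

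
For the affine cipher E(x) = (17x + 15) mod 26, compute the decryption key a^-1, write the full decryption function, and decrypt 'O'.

Step 1: Find a^-1, the modular inverse of 17 mod 26.
Step 2: We need 17 * a^-1 = 1 (mod 26).
Step 3: 17 * 23 = 391 = 15 * 26 + 1, so a^-1 = 23.
Step 4: D(y) = 23(y - 15) mod 26.
Step 5: Apply to 'O' (y = 14): D(14) = 23 * (14 - 15) mod 26 = 23 * -1 mod 26 = 3 -> 'D'.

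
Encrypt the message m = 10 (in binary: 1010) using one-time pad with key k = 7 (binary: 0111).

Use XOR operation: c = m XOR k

Step 1: Write out the XOR operation bit by bit:
  Message: 1010
  Key:     0111
  XOR:     1101
Step 2: Convert to decimal: 1101 = 13.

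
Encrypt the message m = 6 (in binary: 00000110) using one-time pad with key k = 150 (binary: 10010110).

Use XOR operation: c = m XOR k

Step 1: Write out the XOR operation bit by bit:
  Message: 00000110
  Key:     10010110
  XOR:     10010000
Step 2: Convert to decimal: 10010000 = 144.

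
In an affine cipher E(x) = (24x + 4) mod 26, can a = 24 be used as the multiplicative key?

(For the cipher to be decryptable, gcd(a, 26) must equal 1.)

Step 1: Compute gcd(24, 26).
Step 2: gcd(24, 26) = 2.
Since gcd = 2 != 1, 24 shares a common factor with 26, so it cannot be used.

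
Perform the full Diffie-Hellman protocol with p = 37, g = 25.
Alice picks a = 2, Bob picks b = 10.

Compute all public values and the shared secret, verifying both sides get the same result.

Step 1: A = g^a mod p = 25^2 mod 37 = 33.
Step 2: B = g^b mod p = 25^10 mod 37 = 12.
Step 3: Alice computes s = B^a mod p = 12^2 mod 37 = 33.
Step 4: Bob computes s = A^b mod p = 33^10 mod 37 = 33.
Both sides agree: shared secret = 33.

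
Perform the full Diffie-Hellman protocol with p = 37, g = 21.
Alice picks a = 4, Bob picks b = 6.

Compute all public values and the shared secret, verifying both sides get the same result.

Step 1: A = g^a mod p = 21^4 mod 37 = 9.
Step 2: B = g^b mod p = 21^6 mod 37 = 10.
Step 3: Alice computes s = B^a mod p = 10^4 mod 37 = 10.
Step 4: Bob computes s = A^b mod p = 9^6 mod 37 = 10.
Both sides agree: shared secret = 10.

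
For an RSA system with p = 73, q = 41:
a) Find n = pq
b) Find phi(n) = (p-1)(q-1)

Step 1: n = p * q = 73 * 41 = 2993.
Step 2: phi(n) = (p-1)(q-1) = 72 * 40 = 2880.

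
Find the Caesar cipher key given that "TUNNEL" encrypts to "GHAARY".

Step 1: Compare first letters: T (position 19) -> G (position 6).
Step 2: Shift = (6 - 19) mod 26 = 13.
The shift value is 13.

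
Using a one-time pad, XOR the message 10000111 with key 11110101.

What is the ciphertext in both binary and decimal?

Step 1: Write out the XOR operation bit by bit:
  Message: 10000111
  Key:     11110101
  XOR:     01110010
Step 2: Convert to decimal: 01110010 = 114.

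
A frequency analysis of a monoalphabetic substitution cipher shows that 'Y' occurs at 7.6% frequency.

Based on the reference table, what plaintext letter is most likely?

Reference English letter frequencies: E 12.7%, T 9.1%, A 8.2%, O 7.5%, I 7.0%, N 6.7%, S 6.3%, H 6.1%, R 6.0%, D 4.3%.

Step 1: The observed frequency is 7.6%.
Step 2: Compare with English frequencies:
  E: 12.7% (difference: 5.1%)
  T: 9.1% (difference: 1.5%)
  A: 8.2% (difference: 0.6%)
  O: 7.5% (difference: 0.1%) <-- closest
  I: 7.0% (difference: 0.6%)
  N: 6.7% (difference: 0.9%)
  S: 6.3% (difference: 1.3%)
  H: 6.1% (difference: 1.5%)
  R: 6.0% (difference: 1.6%)
  D: 4.3% (difference: 3.3%)
Step 3: 'Y' most likely represents 'O' (frequency 7.5%).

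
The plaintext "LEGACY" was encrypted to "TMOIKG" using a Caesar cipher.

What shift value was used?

Step 1: Compare first letters: L (position 11) -> T (position 19).
Step 2: Shift = (19 - 11) mod 26 = 8.
The shift value is 8.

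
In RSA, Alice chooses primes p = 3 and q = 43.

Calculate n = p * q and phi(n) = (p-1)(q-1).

Step 1: n = p * q = 3 * 43 = 129.
Step 2: phi(n) = (p-1)(q-1) = 2 * 42 = 84.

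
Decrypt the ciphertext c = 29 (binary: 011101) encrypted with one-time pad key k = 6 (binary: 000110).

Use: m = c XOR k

Step 1: XOR ciphertext with key:
  Ciphertext: 011101
  Key:        000110
  XOR:        011011
Step 2: Plaintext = 011011 = 27 in decimal.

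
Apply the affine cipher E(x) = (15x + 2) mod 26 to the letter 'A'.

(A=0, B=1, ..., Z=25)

Step 1: Convert 'A' to number: x = 0.
Step 2: E(0) = (15 * 0 + 2) mod 26 = 2 mod 26 = 2.
Step 3: Convert 2 back to letter: C.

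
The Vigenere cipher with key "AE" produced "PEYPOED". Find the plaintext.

Step 1: Extend key: AEAEAEA
Step 2: Decrypt each letter (c - k) mod 26:
  P(15) - A(0) = (15-0) mod 26 = 15 = P
  E(4) - E(4) = (4-4) mod 26 = 0 = A
  Y(24) - A(0) = (24-0) mod 26 = 24 = Y
  P(15) - E(4) = (15-4) mod 26 = 11 = L
  O(14) - A(0) = (14-0) mod 26 = 14 = O
  E(4) - E(4) = (4-4) mod 26 = 0 = A
  D(3) - A(0) = (3-0) mod 26 = 3 = D
Plaintext: PAYLOAD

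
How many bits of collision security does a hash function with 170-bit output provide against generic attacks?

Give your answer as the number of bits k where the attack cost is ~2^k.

Step 1: The hash has a 170-bit output.
Step 2: Collision resistance means it should be infeasible to find any x != y with h(x) = h(y).
By the birthday bound, a generic collision search succeeds after about sqrt(2^170) = 2^(170/2) = 2^85 evaluations.
Step 3: Security level = 85 bits.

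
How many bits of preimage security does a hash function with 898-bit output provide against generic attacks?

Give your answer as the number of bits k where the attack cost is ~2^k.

Step 1: The hash has a 898-bit output.
Step 2: Preimage resistance means: given a digest h(x), it should be infeasible to find any input that hashes to it.
With a 898-bit output there are 2^898 possible digests, so a generic brute-force preimage search costs about 2^898 evaluations.
Step 3: Security level = 898 bits.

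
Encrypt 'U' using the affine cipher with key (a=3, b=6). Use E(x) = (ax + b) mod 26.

Step 1: Convert 'U' to number: x = 20.
Step 2: E(20) = (3 * 20 + 6) mod 26 = 66 mod 26 = 14.
Step 3: Convert 14 back to letter: O.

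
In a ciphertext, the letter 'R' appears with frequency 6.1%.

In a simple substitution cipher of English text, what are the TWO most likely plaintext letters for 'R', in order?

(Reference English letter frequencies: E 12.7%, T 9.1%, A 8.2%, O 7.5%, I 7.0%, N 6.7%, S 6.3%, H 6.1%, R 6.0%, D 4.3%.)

Step 1: Observed frequency of 'R' is 6.1%.
Step 2: Compute distances to each reference frequency and sort:
  H (6.1%): difference = 0.0% <-- BEST
  R (6.0%): difference = 0.1% <-- RUNNER-UP
  S (6.3%): difference = 0.2%
  N (6.7%): difference = 0.6%
  I (7.0%): difference = 0.9%
Step 3: Most likely is 'H' (6.1%, diff 0.0%); second most likely is 'R' (6.0%, diff 0.1%).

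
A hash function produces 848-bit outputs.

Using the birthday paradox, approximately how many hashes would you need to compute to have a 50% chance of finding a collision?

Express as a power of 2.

Step 1: The birthday paradox gives collision probability ~50% after sqrt(2^n) = 2^(n/2) hashes.
Step 2: For 848-bit output: 2^(848/2) = 2^424.
Step 3: Approximately 2^424 hash computations needed.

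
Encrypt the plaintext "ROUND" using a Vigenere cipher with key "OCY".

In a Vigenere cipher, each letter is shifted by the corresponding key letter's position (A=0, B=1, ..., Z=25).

Step 1: Repeat key to match plaintext length:
  Plaintext: ROUND
  Key:       OCYOC
Step 2: Encrypt each letter:
  R(17) + O(14) = (17+14) mod 26 = 5 = F
  O(14) + C(2) = (14+2) mod 26 = 16 = Q
  U(20) + Y(24) = (20+24) mod 26 = 18 = S
  N(13) + O(14) = (13+14) mod 26 = 1 = B
  D(3) + C(2) = (3+2) mod 26 = 5 = F
Ciphertext: FQSBF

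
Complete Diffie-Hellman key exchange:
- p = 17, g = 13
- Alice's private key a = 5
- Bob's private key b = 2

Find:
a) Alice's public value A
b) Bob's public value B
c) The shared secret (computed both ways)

Step 1: A = g^a mod p = 13^5 mod 17 = 13.
Step 2: B = g^b mod p = 13^2 mod 17 = 16.
Step 3: Alice computes s = B^a mod p = 16^5 mod 17 = 16.
Step 4: Bob computes s = A^b mod p = 13^2 mod 17 = 16.
Both sides agree: shared secret = 16.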